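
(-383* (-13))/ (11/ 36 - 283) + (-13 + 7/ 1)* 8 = -667740/ 10177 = -65.61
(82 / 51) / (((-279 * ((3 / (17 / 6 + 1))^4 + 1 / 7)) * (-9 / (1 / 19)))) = 160628734 / 2468860742007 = 0.00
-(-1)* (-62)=-62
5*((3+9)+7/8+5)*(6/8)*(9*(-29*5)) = -2799225/32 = -87475.78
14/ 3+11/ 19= 299/ 57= 5.25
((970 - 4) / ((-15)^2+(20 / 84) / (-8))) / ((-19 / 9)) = -1460592 / 718105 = -2.03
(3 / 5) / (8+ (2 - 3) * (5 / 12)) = 36 / 455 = 0.08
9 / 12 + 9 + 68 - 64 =55 / 4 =13.75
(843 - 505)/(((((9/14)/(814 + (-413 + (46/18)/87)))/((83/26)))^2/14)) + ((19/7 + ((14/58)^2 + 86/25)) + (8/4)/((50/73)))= 18766256436.77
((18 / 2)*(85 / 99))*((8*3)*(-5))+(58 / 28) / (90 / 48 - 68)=-37771876 / 40733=-927.30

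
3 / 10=0.30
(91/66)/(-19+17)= -91/132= -0.69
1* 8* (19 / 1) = 152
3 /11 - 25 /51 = -122 /561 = -0.22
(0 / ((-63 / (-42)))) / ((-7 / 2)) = 0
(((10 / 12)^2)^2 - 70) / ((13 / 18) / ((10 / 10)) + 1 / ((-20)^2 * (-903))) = -677964875 / 7043373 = -96.26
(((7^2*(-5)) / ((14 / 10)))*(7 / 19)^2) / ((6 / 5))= -42875 / 2166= -19.79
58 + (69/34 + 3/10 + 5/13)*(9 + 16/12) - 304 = -722521/3315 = -217.96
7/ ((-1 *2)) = -7/ 2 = -3.50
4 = 4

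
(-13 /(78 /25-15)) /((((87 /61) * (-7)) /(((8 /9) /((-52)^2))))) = -0.00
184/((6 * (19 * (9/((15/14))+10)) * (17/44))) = 220/969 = 0.23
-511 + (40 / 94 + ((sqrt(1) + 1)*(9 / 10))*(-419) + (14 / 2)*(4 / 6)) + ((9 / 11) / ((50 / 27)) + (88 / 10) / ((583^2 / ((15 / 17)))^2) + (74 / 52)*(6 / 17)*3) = -349983396984236983679 / 278170996264225350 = -1258.16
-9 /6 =-3 /2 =-1.50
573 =573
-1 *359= -359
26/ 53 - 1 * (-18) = 980/ 53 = 18.49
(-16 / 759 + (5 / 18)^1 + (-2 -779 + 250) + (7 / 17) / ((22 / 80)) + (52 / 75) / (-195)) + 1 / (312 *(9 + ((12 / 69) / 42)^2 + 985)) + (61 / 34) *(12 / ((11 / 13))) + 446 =-1349076123766398289 / 23338124556318000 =-57.81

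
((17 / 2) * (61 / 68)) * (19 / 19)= 61 / 8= 7.62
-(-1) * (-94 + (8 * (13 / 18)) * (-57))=-1270 / 3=-423.33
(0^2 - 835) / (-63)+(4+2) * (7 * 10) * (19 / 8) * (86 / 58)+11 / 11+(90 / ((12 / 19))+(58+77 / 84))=12385031 / 7308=1694.72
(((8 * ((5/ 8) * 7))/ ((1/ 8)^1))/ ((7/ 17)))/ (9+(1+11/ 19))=64.28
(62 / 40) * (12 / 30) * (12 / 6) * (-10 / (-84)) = 31 / 210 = 0.15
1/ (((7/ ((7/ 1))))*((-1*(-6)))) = 0.17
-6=-6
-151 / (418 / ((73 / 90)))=-0.29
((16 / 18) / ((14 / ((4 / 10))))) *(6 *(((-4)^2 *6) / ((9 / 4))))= 2048 / 315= 6.50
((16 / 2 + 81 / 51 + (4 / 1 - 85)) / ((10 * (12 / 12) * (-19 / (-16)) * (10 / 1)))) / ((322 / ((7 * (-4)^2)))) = -38848 / 185725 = -0.21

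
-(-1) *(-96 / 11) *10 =-960 / 11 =-87.27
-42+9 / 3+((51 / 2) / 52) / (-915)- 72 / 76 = -24075803 / 602680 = -39.95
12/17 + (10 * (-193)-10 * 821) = -172368/17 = -10139.29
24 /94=12 /47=0.26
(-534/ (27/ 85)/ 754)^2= 57229225/ 11512449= 4.97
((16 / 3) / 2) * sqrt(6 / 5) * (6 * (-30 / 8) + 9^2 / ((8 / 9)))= 183 * sqrt(30) / 5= 200.47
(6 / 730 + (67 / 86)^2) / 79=1660673 / 213263660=0.01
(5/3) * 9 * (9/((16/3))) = 405/16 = 25.31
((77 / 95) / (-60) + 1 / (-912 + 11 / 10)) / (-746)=758393 / 38733289800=0.00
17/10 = 1.70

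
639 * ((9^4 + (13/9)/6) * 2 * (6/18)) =25155797/9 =2795088.56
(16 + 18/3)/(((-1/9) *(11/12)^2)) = -235.64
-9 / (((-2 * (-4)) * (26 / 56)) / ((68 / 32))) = -5.15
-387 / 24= -129 / 8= -16.12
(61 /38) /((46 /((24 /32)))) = 183 /6992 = 0.03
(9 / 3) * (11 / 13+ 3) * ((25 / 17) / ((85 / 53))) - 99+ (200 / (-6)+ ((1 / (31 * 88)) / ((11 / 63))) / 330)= -121.75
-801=-801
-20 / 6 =-10 / 3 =-3.33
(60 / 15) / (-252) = -1 / 63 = -0.02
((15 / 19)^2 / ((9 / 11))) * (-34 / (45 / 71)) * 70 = -9293900 / 3249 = -2860.54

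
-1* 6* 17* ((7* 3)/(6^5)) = -119/432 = -0.28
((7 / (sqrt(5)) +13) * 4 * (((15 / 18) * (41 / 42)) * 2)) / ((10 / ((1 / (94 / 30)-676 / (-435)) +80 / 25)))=4252561 * sqrt(5) / 920025 +55283293 / 1288035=53.26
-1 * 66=-66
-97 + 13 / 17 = -1636 / 17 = -96.24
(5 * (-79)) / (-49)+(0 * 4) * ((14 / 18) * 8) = 395 / 49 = 8.06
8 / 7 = 1.14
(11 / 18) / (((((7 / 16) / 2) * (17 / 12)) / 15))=3520 / 119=29.58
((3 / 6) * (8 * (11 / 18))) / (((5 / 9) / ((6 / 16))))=33 / 20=1.65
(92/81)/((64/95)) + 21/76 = 48319/24624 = 1.96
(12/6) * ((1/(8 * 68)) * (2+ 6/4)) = 7/544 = 0.01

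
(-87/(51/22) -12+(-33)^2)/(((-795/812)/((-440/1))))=1262698976/2703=467147.23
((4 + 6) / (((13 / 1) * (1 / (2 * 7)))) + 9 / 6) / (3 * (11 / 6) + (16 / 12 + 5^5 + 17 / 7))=0.00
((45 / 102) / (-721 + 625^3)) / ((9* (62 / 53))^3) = 744385 / 480727568584710144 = 0.00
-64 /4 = -16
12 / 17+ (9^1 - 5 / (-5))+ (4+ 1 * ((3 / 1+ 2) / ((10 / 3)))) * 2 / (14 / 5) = 3483 / 238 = 14.63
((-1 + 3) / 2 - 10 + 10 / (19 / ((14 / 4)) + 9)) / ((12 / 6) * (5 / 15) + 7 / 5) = -12585 / 3131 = -4.02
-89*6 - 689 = -1223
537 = 537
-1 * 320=-320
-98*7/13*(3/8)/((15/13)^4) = -753571/67500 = -11.16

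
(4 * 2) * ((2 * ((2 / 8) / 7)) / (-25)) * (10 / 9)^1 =-8 / 315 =-0.03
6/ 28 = 3/ 14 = 0.21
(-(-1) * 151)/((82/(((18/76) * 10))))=6795/1558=4.36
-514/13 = -39.54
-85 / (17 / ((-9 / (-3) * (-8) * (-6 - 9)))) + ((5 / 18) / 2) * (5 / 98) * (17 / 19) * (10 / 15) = -180985975 / 100548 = -1800.00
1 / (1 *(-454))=-1 / 454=-0.00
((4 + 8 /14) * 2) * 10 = 640 /7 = 91.43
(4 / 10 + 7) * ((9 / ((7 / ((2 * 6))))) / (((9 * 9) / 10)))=296 / 21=14.10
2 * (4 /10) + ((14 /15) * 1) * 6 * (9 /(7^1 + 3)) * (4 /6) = 104 /25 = 4.16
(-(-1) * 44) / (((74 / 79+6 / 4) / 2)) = 1264 / 35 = 36.11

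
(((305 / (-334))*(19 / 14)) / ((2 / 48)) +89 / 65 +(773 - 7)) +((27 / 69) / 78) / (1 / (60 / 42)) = 99163696 / 134435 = 737.63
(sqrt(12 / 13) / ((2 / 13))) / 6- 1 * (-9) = sqrt(39) / 6 + 9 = 10.04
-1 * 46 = -46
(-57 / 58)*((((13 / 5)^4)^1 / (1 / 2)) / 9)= -542659 / 54375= -9.98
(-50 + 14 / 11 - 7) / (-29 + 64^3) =-613 / 2883265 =-0.00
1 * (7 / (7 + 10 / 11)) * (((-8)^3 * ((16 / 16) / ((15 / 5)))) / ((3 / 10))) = -394240 / 783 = -503.50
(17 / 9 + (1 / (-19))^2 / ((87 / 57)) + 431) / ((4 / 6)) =2146705 / 3306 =649.34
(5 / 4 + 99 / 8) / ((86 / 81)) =8829 / 688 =12.83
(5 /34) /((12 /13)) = 65 /408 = 0.16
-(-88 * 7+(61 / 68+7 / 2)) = 41589 / 68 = 611.60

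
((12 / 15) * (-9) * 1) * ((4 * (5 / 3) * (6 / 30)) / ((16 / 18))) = -54 / 5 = -10.80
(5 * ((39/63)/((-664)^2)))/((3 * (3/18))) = 65/4629408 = 0.00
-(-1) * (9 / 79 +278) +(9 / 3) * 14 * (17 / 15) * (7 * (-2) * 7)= -1732741 / 395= -4386.69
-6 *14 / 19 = -4.42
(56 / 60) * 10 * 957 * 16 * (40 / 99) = 519680 / 9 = 57742.22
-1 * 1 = -1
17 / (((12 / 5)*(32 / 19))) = 1615 / 384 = 4.21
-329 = -329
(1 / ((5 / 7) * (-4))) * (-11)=77 / 20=3.85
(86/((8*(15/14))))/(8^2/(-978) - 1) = -49063/5210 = -9.42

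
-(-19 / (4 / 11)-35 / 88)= 4633 / 88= 52.65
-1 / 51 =-0.02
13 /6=2.17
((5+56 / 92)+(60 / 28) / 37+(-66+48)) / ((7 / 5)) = -367350 / 41699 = -8.81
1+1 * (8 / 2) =5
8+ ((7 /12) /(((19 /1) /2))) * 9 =8.55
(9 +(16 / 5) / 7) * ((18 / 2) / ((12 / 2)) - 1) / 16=0.30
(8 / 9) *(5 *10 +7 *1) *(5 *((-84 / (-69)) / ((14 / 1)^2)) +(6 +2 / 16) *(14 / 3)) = 2100754 / 1449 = 1449.80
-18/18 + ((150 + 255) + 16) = 420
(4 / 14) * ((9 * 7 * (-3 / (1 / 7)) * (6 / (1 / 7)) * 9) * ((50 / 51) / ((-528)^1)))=99225 / 374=265.31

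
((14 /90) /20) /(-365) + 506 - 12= 162278993 /328500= 494.00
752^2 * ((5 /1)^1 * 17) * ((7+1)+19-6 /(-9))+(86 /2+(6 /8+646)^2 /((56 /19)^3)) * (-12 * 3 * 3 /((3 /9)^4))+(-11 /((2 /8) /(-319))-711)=2500628995899661 /2107392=1186598884.26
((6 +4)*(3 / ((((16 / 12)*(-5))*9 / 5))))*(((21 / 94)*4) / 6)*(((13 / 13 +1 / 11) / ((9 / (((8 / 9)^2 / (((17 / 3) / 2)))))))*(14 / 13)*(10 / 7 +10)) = -1433600 / 9254817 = -0.15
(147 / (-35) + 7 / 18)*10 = -343 / 9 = -38.11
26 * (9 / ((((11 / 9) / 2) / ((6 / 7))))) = 25272 / 77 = 328.21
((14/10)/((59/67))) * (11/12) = 5159/3540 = 1.46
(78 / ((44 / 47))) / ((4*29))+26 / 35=130507 / 89320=1.46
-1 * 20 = -20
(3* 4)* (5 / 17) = 60 / 17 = 3.53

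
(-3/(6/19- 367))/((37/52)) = 2964/257779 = 0.01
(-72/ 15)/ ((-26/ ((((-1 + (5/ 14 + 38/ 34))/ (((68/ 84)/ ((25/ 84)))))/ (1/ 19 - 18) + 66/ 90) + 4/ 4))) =142682219/ 448397950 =0.32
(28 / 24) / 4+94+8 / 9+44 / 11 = 7141 / 72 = 99.18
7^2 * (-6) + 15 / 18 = -1759 / 6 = -293.17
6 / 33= 2 / 11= 0.18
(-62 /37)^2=3844 /1369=2.81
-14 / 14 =-1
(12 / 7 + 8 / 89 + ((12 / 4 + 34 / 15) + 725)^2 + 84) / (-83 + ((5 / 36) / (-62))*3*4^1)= -4635483931816 / 721574175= -6424.13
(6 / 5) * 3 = 3.60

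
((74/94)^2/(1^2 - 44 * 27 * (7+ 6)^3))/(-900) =1369/5189010583500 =0.00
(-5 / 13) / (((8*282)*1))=-5 / 29328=-0.00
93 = 93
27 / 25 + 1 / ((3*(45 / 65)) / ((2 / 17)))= 13043 / 11475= 1.14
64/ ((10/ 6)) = 192/ 5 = 38.40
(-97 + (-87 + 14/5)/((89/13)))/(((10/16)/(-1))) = 389104/2225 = 174.88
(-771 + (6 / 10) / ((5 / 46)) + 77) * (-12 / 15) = 550.78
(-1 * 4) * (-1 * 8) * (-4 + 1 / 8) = -124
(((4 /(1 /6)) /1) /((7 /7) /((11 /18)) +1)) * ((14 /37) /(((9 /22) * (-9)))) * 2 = -54208 /28971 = -1.87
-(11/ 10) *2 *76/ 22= -38/ 5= -7.60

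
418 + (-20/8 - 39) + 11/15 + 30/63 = 79319/210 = 377.71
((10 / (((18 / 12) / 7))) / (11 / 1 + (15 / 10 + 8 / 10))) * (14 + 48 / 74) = 108400 / 2109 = 51.40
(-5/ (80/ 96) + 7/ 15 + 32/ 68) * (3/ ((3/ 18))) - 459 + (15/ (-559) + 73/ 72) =-1878659933/ 3421080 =-549.14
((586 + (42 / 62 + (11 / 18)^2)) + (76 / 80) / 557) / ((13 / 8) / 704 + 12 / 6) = 23121263368192 / 78861583395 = 293.19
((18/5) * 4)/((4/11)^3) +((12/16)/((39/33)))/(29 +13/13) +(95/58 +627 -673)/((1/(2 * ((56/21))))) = 1422763/22620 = 62.90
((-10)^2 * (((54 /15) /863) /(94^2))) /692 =45 /659602982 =0.00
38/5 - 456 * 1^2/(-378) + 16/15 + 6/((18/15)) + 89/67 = 68386/4221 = 16.20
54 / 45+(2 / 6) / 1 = 23 / 15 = 1.53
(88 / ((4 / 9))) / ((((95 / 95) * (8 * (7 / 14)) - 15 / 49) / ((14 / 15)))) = 45276 / 905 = 50.03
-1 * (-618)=618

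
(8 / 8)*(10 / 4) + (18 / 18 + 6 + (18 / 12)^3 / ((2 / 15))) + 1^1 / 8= 559 / 16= 34.94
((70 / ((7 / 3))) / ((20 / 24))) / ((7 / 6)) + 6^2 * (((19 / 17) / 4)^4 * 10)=618348267 / 18708704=33.05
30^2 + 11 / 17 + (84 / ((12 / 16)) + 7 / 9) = 155054 / 153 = 1013.42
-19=-19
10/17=0.59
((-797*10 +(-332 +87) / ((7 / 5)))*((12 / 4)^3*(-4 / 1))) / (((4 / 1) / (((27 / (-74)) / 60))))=-395847 / 296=-1337.32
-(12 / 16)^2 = -9 / 16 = -0.56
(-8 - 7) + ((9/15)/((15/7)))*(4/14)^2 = -2621/175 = -14.98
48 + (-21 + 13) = 40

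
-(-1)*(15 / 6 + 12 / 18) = 19 / 6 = 3.17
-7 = -7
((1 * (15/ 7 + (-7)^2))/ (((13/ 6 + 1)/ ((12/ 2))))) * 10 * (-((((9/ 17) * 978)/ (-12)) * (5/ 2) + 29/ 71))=16716154860/ 160531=104130.39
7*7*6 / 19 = 294 / 19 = 15.47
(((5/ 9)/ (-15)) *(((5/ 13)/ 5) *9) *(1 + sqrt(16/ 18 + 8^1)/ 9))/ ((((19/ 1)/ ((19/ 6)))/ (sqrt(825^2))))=-275/ 78-550 *sqrt(5)/ 1053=-4.69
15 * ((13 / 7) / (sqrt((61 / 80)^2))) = 15600 / 427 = 36.53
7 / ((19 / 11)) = 4.05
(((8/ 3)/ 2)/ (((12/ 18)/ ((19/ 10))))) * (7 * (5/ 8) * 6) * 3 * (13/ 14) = 2223/ 8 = 277.88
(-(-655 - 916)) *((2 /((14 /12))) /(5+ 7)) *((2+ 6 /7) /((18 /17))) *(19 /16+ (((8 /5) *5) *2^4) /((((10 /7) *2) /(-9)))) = -858923827 /3528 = -243459.13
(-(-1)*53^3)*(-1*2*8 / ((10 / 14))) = -16674224 / 5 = -3334844.80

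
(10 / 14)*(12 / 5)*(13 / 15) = 52 / 35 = 1.49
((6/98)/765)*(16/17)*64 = 1024/212415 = 0.00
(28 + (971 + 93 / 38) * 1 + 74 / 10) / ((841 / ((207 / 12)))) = 13225989 / 639160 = 20.69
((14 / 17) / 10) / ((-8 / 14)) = -49 / 340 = -0.14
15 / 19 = 0.79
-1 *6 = -6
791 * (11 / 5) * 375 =652575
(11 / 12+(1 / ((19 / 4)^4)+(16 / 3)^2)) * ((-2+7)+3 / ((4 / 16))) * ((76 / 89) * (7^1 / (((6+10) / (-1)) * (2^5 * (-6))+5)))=964309591 / 994424679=0.97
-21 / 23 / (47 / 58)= -1218 / 1081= -1.13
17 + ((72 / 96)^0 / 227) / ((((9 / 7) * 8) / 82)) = 139211 / 8172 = 17.04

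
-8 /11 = -0.73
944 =944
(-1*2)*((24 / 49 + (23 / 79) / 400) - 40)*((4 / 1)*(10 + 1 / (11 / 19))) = 7891765017 / 2129050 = 3706.71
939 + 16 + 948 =1903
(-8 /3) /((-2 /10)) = 40 /3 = 13.33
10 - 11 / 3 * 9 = -23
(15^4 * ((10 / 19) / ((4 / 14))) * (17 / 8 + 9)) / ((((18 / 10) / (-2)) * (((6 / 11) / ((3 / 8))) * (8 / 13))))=-12528140625 / 9728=-1287843.40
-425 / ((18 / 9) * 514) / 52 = -425 / 53456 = -0.01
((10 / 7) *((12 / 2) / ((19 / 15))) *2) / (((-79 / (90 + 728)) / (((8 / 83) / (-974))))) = 5889600 / 424703447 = 0.01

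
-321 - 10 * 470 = -5021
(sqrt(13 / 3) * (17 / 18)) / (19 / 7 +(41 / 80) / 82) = 9520 * sqrt(39) / 82269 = 0.72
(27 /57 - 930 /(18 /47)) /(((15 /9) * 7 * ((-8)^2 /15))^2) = -934119 /953344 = -0.98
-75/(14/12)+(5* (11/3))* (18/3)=320/7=45.71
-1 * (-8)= 8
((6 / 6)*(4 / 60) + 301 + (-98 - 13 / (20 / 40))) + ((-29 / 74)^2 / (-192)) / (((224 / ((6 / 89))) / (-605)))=9278544835787 / 52401377280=177.07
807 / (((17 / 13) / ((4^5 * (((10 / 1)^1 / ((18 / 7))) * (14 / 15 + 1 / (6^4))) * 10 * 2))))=189659375360 / 4131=45911250.39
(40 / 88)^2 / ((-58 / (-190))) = 2375 / 3509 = 0.68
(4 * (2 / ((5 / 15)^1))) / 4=6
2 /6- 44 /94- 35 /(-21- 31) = 3947 /7332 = 0.54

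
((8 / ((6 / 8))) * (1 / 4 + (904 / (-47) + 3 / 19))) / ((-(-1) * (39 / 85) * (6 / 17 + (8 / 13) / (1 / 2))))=-77737532 / 281295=-276.36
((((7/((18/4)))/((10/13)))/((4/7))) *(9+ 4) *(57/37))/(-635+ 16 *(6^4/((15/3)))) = 157339/7797084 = 0.02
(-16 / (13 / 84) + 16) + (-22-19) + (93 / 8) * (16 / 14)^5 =-23098819 / 218491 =-105.72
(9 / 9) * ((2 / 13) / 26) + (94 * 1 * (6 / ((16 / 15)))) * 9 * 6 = 9650747 / 338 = 28552.51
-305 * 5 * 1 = -1525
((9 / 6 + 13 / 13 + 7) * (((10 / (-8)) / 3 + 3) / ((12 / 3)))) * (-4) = -589 / 24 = -24.54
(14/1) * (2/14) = 2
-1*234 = -234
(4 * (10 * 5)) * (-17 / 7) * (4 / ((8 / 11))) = -18700 / 7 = -2671.43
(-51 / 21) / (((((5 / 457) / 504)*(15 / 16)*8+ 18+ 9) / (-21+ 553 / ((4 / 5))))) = -249944268 / 4145929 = -60.29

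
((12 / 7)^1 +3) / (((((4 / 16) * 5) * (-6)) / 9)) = -198 / 35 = -5.66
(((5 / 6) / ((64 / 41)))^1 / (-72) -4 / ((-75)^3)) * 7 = -7464401 / 144000000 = -0.05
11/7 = 1.57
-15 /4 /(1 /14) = -105 /2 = -52.50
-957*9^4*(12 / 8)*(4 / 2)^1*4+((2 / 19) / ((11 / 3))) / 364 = -2866031079909 / 38038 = -75346524.00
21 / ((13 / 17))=357 / 13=27.46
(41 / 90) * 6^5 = 3542.40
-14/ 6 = -7/ 3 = -2.33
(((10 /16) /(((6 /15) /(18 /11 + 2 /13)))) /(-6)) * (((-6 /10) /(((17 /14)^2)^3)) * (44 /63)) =172103680 /2824095573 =0.06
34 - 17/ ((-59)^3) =6982903/ 205379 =34.00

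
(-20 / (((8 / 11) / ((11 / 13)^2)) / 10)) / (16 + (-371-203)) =33275 / 94302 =0.35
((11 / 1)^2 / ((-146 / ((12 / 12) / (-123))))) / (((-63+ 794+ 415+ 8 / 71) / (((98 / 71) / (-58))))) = -5929 / 42378114468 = -0.00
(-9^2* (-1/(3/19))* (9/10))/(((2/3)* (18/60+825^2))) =4617/4537502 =0.00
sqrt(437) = 20.90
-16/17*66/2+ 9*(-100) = -15828/17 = -931.06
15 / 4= 3.75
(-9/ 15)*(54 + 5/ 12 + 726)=-1873/ 4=-468.25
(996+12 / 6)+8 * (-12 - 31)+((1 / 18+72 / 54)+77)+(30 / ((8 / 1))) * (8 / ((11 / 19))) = 155273 / 198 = 784.21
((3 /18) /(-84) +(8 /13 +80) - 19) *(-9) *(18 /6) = -1211073 /728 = -1663.56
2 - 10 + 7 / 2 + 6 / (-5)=-57 / 10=-5.70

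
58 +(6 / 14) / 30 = 4061 / 70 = 58.01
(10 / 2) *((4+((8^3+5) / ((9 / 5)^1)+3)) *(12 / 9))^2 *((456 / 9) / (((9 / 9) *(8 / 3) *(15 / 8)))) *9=17052950528 / 243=70176751.14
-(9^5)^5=-717897987691852588770249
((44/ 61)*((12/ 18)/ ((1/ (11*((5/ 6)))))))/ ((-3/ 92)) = -222640/ 1647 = -135.18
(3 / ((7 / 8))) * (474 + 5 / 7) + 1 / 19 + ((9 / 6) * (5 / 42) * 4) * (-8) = 1510017 / 931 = 1621.93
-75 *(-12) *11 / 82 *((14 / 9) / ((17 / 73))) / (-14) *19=-762850 / 697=-1094.48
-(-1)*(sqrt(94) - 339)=-329.30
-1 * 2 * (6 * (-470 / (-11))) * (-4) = 22560 / 11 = 2050.91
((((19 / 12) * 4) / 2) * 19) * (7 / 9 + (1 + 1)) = 167.13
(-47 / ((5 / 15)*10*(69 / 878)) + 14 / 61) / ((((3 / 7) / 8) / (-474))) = 11121962544 / 7015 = 1585454.39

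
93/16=5.81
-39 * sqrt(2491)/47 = -41.41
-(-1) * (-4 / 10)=-2 / 5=-0.40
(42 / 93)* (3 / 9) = 14 / 93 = 0.15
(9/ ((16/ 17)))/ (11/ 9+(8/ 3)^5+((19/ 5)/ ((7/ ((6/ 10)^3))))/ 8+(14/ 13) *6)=0.07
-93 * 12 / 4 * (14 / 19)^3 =-765576 / 6859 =-111.62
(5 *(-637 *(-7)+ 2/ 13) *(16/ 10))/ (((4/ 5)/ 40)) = 23187600/ 13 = 1783661.54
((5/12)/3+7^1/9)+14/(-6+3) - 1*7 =-43/4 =-10.75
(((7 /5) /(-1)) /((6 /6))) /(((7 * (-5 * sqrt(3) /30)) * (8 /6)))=3 * sqrt(3) /10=0.52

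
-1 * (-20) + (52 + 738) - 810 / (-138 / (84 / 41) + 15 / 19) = 14558130 / 17707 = 822.17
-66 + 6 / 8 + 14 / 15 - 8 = -4339 / 60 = -72.32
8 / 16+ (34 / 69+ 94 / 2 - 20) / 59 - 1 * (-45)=374255 / 8142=45.97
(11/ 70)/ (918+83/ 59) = 649/ 3797150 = 0.00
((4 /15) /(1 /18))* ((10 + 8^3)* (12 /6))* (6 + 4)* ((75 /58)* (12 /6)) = 129600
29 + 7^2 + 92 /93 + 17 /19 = 141155 /1767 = 79.88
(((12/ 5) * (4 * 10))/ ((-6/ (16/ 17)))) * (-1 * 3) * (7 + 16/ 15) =30976/ 85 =364.42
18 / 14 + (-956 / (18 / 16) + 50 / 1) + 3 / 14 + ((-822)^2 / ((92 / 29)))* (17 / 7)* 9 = 13488731177 / 2898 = 4654496.61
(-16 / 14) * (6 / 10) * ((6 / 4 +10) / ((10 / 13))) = -1794 / 175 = -10.25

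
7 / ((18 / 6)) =7 / 3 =2.33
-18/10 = -9/5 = -1.80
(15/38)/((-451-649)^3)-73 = -738438800003/10115600000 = -73.00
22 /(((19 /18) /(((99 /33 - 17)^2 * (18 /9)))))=155232 /19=8170.11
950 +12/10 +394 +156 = 7506/5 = 1501.20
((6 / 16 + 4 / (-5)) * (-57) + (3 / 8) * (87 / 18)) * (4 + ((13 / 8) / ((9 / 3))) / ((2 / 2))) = 227047 / 1920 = 118.25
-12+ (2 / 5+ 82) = 352 / 5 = 70.40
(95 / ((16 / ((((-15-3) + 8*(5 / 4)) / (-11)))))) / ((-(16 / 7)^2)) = -4655 / 5632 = -0.83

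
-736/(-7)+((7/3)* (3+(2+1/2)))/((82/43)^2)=30689795/282408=108.67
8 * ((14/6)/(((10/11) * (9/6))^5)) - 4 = -93644/2278125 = -0.04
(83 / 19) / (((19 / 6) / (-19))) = -498 / 19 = -26.21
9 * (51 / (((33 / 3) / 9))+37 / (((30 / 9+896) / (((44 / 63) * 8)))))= 39223929 / 103873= 377.61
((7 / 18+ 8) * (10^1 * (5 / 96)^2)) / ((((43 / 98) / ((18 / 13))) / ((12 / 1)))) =8.62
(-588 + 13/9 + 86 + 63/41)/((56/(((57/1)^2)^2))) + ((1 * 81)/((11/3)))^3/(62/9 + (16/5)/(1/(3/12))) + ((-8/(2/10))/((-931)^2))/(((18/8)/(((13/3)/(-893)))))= -74234291770394284079167609/789191850047003172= -94063682.70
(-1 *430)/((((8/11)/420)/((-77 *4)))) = 76484100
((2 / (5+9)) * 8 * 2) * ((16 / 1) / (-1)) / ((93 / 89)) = -22784 / 651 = -35.00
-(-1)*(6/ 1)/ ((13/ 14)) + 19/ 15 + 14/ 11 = 19307/ 2145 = 9.00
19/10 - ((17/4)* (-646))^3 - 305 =827797916731/40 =20694947918.28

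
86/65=1.32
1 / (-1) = -1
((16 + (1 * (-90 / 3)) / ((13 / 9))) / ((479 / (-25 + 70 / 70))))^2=0.06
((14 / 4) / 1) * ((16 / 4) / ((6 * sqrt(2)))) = 1.65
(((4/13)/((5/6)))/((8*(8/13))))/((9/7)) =7/120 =0.06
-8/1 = -8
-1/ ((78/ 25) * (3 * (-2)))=25/ 468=0.05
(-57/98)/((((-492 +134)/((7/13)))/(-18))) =-513/32578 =-0.02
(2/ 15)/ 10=1/ 75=0.01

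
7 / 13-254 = -3295 / 13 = -253.46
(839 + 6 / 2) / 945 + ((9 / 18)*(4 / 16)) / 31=209761 / 234360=0.90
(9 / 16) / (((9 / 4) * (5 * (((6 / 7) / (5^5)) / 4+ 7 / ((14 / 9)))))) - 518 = -203961233 / 393756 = -517.99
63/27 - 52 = -149/3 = -49.67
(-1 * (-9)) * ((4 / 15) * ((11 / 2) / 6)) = 11 / 5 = 2.20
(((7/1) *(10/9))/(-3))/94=-35/1269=-0.03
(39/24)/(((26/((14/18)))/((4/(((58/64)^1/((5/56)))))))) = 5/261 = 0.02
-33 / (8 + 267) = -3 / 25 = -0.12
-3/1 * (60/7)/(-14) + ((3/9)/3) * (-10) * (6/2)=-220/147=-1.50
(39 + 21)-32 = 28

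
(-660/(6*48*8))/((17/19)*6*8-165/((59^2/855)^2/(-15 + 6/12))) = -12662642245/8278720418592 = -0.00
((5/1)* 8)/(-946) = -20/473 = -0.04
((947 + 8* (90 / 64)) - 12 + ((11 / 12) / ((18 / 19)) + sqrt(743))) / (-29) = -204599 / 6264 - sqrt(743) / 29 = -33.60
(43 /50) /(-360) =-0.00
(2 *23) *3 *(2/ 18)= 46/ 3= 15.33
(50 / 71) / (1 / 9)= 6.34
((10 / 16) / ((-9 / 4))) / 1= -5 / 18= -0.28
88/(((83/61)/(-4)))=-21472/83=-258.70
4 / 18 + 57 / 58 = 629 / 522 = 1.20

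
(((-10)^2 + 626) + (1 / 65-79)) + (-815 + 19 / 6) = -64279 / 390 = -164.82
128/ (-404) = -0.32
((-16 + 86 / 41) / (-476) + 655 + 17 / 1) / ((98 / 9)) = 59018949 / 956284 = 61.72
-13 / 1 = -13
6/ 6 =1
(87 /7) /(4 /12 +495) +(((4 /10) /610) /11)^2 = 73445573527 /2927129301250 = 0.03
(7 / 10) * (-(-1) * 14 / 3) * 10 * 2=196 / 3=65.33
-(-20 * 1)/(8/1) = 5/2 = 2.50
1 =1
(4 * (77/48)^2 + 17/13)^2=7546223161/56070144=134.59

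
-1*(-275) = 275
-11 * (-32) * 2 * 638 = 449152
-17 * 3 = -51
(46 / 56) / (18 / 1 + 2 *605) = 23 / 34384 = 0.00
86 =86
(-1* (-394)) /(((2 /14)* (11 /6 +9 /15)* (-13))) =-82740 /949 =-87.19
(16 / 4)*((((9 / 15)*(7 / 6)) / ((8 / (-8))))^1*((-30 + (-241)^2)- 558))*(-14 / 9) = 11268628 / 45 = 250413.96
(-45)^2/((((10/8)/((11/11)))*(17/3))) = 285.88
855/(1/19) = 16245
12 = 12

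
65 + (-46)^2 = 2181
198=198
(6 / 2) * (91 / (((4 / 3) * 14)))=117 / 8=14.62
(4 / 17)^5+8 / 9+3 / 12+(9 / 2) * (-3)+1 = -11.36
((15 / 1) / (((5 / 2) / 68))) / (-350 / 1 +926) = 17 / 24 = 0.71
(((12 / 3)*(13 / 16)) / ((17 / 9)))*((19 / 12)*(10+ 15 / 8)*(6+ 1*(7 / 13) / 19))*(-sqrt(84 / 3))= -424365*sqrt(7) / 1088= -1031.95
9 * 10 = 90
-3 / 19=-0.16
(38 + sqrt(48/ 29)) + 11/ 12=4* sqrt(87)/ 29 + 467/ 12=40.20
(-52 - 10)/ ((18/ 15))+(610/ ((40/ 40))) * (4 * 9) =65725/ 3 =21908.33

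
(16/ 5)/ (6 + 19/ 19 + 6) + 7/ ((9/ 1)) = 599/ 585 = 1.02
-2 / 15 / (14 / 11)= -11 / 105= -0.10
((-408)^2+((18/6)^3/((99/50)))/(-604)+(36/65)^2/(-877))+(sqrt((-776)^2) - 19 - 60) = 2057599452778963/12309089650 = 167160.98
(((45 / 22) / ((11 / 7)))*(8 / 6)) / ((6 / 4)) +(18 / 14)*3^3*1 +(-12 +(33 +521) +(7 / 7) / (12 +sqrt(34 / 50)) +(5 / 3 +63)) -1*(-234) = 7981117289 / 9104403 -5*sqrt(17) / 3583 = 876.62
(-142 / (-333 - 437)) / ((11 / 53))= 3763 / 4235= 0.89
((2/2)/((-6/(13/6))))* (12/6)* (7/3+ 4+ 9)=-299/27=-11.07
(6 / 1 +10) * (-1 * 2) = -32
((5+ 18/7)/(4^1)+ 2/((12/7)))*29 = 88.73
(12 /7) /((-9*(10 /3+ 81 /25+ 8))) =-0.01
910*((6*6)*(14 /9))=50960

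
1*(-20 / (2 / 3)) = -30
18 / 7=2.57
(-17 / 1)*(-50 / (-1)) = -850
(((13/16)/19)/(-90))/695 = -13/19015200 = -0.00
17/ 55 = 0.31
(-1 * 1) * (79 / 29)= -79 / 29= -2.72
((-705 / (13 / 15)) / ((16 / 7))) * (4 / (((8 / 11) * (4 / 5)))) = -4071375 / 1664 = -2446.74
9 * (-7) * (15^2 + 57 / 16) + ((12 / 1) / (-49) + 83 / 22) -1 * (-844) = -116871669 / 8624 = -13551.91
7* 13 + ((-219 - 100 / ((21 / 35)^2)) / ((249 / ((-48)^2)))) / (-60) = 626029 / 3735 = 167.61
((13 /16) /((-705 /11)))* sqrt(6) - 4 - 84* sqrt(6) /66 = -4 - 159493* sqrt(6) /124080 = -7.15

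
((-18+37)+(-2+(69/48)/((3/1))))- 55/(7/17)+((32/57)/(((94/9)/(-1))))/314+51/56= -5425926965/47107536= -115.18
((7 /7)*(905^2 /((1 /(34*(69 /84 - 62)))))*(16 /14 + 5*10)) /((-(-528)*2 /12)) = -4269298037475 /4312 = -990096947.47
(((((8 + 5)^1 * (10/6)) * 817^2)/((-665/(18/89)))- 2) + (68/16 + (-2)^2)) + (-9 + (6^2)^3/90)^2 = 15892492403/62300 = 255096.19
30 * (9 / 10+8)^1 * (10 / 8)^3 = 33375 / 64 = 521.48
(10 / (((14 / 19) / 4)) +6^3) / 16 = 473 / 28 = 16.89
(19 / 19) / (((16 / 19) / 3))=3.56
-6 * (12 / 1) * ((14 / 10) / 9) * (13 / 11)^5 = -20792408 / 805255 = -25.82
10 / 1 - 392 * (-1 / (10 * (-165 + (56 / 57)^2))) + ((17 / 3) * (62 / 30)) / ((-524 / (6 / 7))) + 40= 729286789769 / 14661426990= 49.74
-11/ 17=-0.65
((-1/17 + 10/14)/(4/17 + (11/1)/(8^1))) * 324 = 67392/511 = 131.88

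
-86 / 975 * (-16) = 1376 / 975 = 1.41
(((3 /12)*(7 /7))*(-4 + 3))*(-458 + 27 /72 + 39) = 3349 /32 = 104.66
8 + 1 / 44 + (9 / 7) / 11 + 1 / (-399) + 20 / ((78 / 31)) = 1223745 / 76076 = 16.09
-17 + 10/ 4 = -29/ 2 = -14.50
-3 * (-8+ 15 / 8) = 147 / 8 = 18.38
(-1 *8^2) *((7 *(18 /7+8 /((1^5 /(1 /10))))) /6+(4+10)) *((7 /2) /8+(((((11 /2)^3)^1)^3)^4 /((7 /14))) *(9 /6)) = -4989306638005326563397679165631119656139 /3221225472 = -1548884634551072668097193000000.00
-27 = -27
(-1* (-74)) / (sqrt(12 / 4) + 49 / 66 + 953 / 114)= 132396693 / 15695231 - 14545773* sqrt(3) / 15695231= 6.83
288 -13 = 275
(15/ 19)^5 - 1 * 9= -21525516/ 2476099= -8.69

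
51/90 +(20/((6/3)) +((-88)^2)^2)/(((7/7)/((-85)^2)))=12998399095517/30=433279969850.57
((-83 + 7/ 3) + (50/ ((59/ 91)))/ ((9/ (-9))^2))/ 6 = -0.59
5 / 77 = 0.06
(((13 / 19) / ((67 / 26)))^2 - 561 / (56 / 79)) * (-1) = 71813827087 / 90749624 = 791.34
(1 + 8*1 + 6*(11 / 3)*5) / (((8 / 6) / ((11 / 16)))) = 61.36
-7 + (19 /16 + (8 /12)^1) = -5.15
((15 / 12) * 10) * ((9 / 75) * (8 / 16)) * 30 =45 / 2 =22.50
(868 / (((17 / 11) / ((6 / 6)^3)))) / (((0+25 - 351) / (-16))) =76384 / 2771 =27.57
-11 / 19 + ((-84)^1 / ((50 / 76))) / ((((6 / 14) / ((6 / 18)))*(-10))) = 66631 / 7125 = 9.35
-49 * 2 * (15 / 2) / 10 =-147 / 2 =-73.50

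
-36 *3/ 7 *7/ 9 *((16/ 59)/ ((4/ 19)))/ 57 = -16/ 59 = -0.27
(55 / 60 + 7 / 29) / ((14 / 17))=6851 / 4872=1.41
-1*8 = -8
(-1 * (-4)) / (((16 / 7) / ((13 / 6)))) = 3.79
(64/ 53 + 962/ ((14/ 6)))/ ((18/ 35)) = 383515/ 477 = 804.01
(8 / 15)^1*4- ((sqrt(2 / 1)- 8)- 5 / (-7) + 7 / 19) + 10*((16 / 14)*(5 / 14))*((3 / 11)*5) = 2245312 / 153615- sqrt(2) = 13.20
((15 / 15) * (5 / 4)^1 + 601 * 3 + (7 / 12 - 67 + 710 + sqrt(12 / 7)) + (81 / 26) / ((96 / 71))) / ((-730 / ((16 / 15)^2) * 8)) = -6115543 / 12811500 - 32 * sqrt(21) / 574875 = -0.48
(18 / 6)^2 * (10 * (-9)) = -810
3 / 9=1 / 3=0.33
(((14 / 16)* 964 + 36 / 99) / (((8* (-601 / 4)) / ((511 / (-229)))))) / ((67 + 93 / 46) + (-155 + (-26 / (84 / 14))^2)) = -1963750005 / 84237480998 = -0.02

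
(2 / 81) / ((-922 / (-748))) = 748 / 37341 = 0.02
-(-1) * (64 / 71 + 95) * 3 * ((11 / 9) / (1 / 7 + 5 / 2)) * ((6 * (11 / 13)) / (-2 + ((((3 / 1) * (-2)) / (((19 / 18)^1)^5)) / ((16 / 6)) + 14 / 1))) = 2040030729011 / 31055041095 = 65.69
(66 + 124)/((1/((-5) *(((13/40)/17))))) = -1235/68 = -18.16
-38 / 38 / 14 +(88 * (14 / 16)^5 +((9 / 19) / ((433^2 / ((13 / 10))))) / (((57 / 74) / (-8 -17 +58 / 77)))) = 4809919291846869 / 106734217891840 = 45.06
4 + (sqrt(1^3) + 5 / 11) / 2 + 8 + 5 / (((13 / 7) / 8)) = 4900 / 143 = 34.27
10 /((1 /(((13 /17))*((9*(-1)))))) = -1170 /17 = -68.82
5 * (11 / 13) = 55 / 13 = 4.23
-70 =-70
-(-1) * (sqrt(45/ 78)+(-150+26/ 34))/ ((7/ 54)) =-1145.38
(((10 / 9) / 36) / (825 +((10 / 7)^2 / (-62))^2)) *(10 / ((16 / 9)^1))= 2307361 / 10964593872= 0.00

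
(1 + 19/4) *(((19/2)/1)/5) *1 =437/40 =10.92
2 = 2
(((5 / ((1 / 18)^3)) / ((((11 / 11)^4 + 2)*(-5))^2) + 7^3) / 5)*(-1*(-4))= 9452 / 25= 378.08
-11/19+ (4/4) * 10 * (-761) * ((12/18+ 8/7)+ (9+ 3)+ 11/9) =-136927423/1197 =-114392.17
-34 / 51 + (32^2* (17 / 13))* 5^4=32639974 / 39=836922.41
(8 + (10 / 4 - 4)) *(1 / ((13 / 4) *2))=1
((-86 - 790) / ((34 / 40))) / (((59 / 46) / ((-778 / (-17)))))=-627005760 / 17051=-36772.37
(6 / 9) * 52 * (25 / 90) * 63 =1820 / 3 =606.67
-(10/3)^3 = -1000/27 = -37.04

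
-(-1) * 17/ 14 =17/ 14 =1.21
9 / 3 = 3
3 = 3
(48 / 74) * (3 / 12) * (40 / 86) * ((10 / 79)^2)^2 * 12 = 14400000 / 61969578871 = 0.00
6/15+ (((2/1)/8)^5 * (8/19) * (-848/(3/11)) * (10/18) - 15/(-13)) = 225029/266760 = 0.84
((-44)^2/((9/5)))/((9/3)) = 9680/27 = 358.52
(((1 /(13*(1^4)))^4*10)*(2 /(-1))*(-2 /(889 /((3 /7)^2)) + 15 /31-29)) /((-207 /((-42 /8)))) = 192542410 /380175385317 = 0.00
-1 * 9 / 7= -9 / 7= -1.29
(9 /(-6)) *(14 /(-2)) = 10.50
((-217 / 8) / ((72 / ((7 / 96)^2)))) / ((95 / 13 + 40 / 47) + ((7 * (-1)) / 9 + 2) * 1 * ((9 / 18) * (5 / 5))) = -6496763 / 28444557312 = -0.00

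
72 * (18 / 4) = 324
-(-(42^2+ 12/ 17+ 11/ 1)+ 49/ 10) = 301037/ 170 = 1770.81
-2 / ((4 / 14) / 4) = -28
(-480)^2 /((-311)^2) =230400 /96721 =2.38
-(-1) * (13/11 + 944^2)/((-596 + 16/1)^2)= 9802509/3700400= 2.65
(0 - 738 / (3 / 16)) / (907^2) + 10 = 8222554 / 822649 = 10.00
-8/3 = -2.67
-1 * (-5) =5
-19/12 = -1.58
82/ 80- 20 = -759/ 40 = -18.98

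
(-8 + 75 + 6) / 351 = 73 / 351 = 0.21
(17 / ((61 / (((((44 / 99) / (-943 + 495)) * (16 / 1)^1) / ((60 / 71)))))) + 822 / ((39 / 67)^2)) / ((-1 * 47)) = -94536519977 / 1831496940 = -51.62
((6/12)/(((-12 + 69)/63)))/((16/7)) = 147/608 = 0.24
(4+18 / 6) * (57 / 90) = 133 / 30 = 4.43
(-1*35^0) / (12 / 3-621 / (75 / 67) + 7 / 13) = 0.00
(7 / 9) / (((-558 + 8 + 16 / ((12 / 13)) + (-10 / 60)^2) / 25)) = -28 / 767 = -0.04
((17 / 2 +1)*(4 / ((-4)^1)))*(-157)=2983 / 2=1491.50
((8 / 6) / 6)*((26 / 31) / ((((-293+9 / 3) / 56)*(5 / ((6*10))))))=-5824 / 13485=-0.43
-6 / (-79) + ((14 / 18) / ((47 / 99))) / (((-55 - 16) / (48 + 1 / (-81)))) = -22022839 / 21353463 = -1.03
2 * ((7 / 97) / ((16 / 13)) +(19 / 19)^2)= 1643 / 776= 2.12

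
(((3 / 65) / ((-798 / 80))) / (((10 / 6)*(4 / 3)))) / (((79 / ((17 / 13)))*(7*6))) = -51 / 62148905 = -0.00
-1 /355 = -0.00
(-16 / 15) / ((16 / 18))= -6 / 5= -1.20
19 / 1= 19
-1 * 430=-430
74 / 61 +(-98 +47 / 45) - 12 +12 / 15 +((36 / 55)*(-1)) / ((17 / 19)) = -11054135 / 102663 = -107.67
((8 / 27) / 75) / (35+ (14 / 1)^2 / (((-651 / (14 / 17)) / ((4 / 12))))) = 4216 / 37262925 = 0.00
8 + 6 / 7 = 62 / 7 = 8.86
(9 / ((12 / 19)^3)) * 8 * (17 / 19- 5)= -4693 / 4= -1173.25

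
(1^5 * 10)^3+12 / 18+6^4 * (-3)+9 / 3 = -8653 / 3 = -2884.33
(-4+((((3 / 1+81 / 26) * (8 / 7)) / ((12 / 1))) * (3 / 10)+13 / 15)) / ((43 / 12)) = -16154 / 19565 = -0.83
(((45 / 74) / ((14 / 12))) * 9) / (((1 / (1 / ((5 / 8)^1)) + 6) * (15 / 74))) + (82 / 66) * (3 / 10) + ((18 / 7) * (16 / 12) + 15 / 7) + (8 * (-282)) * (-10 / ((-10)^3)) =-2677663 / 204050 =-13.12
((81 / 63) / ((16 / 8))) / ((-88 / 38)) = -171 / 616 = -0.28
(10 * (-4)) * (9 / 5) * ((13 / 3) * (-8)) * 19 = 47424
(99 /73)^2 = 9801 /5329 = 1.84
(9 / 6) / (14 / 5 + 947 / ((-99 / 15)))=-495 / 46426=-0.01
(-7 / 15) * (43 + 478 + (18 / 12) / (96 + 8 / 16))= -703892 / 2895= -243.14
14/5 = 2.80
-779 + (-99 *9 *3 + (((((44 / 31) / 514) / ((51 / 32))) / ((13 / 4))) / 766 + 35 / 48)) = -111713624708713 / 32368837488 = -3451.27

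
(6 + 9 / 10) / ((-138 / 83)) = -83 / 20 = -4.15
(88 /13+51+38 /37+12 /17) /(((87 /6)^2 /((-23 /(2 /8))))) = -179050032 /6876857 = -26.04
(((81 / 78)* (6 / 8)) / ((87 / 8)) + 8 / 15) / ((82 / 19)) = 64999 / 463710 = 0.14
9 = 9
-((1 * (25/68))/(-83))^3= 15625/179788129984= 0.00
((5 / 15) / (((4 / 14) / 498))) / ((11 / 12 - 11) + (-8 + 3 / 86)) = -299796 / 9313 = -32.19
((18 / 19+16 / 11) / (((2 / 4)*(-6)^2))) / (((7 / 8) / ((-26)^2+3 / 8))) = 194023 / 1881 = 103.15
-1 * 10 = -10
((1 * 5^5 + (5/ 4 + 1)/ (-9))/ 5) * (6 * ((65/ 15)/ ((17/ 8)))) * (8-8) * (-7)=0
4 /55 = 0.07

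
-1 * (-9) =9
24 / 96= 1 / 4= 0.25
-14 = -14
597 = 597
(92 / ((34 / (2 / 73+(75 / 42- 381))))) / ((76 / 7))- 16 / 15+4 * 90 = 264.43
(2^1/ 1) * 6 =12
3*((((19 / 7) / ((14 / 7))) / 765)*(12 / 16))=19 / 4760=0.00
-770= -770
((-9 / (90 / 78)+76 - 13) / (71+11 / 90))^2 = 24681024 / 40972801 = 0.60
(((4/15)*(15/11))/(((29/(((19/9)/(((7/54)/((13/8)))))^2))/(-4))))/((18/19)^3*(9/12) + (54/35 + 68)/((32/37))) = -301291726320/695140382783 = -0.43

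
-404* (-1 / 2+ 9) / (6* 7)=-1717 / 21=-81.76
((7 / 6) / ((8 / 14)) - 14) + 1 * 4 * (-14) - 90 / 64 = -6659 / 96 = -69.36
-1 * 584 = -584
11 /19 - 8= -7.42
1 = 1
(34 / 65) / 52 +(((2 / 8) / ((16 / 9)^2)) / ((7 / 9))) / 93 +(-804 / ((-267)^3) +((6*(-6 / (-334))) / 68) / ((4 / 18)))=61987490961891617 / 3382161342609853440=0.02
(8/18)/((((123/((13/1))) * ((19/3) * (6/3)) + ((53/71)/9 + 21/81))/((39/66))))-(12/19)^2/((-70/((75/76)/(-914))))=787620103782/361464448787057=0.00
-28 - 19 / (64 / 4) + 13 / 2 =-363 / 16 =-22.69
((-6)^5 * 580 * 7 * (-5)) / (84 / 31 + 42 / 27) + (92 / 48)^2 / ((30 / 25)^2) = 3261545758265 / 88128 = 37009188.43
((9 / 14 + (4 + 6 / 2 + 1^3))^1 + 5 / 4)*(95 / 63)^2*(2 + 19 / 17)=132496025 / 1889244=70.13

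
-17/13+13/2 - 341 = -8731/26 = -335.81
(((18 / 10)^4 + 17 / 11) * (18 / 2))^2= 555269386896 / 47265625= 11747.85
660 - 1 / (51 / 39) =11207 / 17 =659.24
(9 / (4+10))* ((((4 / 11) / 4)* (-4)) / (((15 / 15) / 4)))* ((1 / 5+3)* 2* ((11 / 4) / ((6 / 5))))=-96 / 7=-13.71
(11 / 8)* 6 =33 / 4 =8.25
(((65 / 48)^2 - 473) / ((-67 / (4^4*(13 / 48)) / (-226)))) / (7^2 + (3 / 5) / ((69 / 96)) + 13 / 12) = -183390261145 / 84742002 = -2164.10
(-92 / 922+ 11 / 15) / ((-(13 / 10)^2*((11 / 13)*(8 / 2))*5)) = -337 / 15213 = -0.02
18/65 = 0.28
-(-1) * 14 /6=2.33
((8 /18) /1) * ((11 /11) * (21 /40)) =7 /30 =0.23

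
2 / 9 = 0.22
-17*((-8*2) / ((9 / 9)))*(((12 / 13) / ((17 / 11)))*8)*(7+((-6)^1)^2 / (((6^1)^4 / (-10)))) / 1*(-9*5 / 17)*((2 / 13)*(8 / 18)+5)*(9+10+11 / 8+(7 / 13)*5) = -302958386720 / 112047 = -2703850.94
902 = 902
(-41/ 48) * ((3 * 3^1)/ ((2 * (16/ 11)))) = -2.64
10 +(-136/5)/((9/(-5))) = 226/9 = 25.11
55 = 55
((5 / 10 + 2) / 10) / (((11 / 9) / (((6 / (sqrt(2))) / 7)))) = 0.12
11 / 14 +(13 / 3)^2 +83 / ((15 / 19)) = 78559 / 630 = 124.70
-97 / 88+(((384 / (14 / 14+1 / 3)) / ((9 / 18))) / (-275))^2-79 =-45807667 / 605000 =-75.72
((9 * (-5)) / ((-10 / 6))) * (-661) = -17847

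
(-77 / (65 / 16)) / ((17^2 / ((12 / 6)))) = -2464 / 18785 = -0.13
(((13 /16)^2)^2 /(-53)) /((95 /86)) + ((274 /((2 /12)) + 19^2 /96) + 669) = 1146701534191 /494960640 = 2316.75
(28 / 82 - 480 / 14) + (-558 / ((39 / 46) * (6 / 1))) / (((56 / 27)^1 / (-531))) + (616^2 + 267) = 869370427 / 2132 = 407772.25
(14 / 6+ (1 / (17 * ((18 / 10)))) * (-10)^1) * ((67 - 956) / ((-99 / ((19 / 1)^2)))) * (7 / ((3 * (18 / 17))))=689676421 / 48114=14334.22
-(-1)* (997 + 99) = 1096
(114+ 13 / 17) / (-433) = -1951 / 7361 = -0.27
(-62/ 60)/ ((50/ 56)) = -434/ 375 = -1.16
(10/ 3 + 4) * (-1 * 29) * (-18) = 3828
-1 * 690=-690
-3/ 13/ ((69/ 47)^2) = -0.11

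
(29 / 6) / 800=29 / 4800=0.01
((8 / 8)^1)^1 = 1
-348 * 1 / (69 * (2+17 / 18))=-2088 / 1219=-1.71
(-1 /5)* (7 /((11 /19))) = -133 /55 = -2.42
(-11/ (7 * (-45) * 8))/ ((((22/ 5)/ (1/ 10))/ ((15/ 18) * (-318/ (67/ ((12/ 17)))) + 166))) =0.02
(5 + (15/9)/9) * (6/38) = 140/171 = 0.82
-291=-291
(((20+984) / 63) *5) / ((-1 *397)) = -5020 / 25011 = -0.20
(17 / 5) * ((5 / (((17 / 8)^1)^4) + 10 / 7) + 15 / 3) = 22.69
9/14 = 0.64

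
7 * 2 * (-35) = -490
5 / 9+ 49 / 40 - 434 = -155599 / 360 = -432.22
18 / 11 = 1.64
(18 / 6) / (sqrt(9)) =1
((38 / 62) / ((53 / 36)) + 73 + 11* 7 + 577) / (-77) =-170735 / 18073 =-9.45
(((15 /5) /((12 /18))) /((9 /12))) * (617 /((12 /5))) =3085 /2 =1542.50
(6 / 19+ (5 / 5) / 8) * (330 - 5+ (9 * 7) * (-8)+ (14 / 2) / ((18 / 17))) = -207901 / 2736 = -75.99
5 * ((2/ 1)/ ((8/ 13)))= 65/ 4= 16.25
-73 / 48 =-1.52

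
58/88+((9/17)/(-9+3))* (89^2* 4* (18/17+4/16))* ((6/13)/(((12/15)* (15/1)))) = -5788756/41327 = -140.07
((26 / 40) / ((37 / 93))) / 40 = 1209 / 29600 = 0.04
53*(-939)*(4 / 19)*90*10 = -179161200 / 19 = -9429536.84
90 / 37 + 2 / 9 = 884 / 333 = 2.65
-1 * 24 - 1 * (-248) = 224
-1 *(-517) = 517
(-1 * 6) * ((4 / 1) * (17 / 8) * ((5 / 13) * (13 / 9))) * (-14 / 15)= 238 / 9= 26.44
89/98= 0.91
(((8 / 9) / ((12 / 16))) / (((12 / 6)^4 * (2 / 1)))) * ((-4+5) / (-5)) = -1 / 135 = -0.01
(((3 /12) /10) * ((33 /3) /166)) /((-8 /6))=-33 /26560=-0.00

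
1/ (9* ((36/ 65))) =65/ 324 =0.20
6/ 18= 1/ 3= 0.33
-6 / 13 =-0.46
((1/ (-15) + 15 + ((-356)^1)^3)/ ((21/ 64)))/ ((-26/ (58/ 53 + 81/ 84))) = 254465526016/ 23373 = 10887157.23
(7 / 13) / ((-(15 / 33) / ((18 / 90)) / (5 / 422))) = -77 / 27430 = -0.00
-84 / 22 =-42 / 11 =-3.82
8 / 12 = 0.67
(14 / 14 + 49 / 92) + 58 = 59.53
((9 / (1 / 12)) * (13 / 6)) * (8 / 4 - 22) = -4680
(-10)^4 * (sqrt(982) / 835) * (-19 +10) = -18000 * sqrt(982) / 167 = -3377.63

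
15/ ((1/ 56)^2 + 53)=15680/ 55403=0.28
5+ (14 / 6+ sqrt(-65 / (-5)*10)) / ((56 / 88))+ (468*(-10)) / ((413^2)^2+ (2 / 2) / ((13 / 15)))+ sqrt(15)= sqrt(15)+ 2458424682272 / 283664391681+ 11*sqrt(130) / 7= 30.46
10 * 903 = 9030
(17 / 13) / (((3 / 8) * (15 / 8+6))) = 1088 / 2457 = 0.44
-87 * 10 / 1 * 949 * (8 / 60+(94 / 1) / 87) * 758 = -759625152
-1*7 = -7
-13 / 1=-13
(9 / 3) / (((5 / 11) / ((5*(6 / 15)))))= 66 / 5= 13.20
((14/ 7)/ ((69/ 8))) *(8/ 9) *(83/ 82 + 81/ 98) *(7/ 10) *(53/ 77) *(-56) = -100240384/ 9802485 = -10.23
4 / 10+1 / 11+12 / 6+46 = 2667 / 55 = 48.49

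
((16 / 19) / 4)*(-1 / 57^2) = -4 / 61731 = -0.00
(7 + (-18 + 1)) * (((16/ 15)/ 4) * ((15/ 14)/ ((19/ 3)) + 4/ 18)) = -3748/ 3591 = -1.04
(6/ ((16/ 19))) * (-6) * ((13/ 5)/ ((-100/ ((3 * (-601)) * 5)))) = -4008069/ 400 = -10020.17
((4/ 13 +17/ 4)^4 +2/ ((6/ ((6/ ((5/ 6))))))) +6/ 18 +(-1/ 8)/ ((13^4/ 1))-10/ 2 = 47075752991/ 109674240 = 429.23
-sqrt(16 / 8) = -sqrt(2) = -1.41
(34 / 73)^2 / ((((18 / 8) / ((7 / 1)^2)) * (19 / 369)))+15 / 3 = 9795871 / 101251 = 96.75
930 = 930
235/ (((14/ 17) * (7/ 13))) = 51935/ 98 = 529.95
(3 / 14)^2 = 9 / 196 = 0.05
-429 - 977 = -1406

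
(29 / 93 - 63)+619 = 51737 / 93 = 556.31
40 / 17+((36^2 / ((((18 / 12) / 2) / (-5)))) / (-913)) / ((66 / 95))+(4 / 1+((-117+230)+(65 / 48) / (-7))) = 7617059077 / 57365616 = 132.78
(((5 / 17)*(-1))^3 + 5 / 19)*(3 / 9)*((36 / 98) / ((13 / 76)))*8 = 608640 / 447083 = 1.36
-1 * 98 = -98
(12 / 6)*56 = 112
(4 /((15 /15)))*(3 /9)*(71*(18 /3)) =568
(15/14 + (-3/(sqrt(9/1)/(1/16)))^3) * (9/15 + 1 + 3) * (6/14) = 2119197/1003520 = 2.11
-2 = -2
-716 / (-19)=716 / 19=37.68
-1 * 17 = -17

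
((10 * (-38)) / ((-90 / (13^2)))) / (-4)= -3211 / 18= -178.39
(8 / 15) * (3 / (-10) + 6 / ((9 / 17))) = 1324 / 225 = 5.88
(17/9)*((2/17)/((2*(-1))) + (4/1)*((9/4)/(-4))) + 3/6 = -139/36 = -3.86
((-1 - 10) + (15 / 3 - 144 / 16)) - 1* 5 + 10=-10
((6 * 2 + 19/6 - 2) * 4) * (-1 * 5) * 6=-1580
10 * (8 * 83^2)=551120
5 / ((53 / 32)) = 160 / 53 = 3.02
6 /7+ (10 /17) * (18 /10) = 228 /119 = 1.92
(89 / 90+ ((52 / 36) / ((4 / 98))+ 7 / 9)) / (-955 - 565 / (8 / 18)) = -6688 / 400725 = -0.02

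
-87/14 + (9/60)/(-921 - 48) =-281017/45220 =-6.21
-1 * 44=-44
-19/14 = -1.36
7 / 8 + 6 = 55 / 8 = 6.88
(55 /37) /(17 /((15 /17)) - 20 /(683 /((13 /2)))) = 51225 /657379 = 0.08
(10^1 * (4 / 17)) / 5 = 8 / 17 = 0.47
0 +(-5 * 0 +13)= 13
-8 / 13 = -0.62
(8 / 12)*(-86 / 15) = -172 / 45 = -3.82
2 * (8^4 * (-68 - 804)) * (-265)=1893007360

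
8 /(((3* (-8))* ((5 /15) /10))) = -10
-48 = -48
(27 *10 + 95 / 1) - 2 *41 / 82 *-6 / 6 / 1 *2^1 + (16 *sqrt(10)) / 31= 16 *sqrt(10) / 31 + 367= 368.63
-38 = -38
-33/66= -1/2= -0.50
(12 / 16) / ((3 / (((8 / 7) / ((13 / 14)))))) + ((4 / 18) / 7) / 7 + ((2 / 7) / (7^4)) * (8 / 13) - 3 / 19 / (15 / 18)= 22945288 / 186809805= 0.12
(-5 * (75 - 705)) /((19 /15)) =47250 /19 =2486.84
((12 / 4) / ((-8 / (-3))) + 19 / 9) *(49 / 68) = 11417 / 4896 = 2.33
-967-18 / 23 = -22259 / 23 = -967.78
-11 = -11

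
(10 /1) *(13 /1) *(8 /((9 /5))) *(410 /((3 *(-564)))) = -533000 /3807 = -140.01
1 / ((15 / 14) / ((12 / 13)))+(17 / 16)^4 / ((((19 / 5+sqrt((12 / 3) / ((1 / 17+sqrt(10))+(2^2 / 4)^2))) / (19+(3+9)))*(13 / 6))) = (18350080*sqrt(17)+229051477*sqrt(18+17*sqrt(10))) / (2129920*(10*sqrt(17)+19*sqrt(18+17*sqrt(10)))) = 4.68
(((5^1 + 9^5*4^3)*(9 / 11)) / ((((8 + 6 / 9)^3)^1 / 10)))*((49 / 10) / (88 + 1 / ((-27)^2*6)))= 98411133136869 / 37208769884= 2644.84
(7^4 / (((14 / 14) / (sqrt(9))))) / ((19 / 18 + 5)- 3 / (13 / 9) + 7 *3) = 240786 / 835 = 288.37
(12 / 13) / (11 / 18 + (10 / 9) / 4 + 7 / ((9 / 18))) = 54 / 871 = 0.06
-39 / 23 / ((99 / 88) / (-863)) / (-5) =-89752 / 345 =-260.15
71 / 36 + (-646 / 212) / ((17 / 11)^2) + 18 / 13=877505 / 421668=2.08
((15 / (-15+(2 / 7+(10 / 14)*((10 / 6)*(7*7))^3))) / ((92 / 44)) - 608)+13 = -1006228513955 / 1691140412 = -595.00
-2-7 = -9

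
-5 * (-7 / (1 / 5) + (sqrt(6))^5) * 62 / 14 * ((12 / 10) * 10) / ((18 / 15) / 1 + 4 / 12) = 139500 / 23 - 1004400 * sqrt(6) / 161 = -9215.95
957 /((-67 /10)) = -9570 /67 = -142.84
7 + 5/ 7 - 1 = 47/ 7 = 6.71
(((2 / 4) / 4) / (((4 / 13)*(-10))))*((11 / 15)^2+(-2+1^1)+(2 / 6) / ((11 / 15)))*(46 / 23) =247 / 396000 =0.00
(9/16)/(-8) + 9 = 1143/128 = 8.93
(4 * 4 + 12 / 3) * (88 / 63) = 1760 / 63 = 27.94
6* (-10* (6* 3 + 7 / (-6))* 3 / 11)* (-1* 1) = 3030 / 11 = 275.45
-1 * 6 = -6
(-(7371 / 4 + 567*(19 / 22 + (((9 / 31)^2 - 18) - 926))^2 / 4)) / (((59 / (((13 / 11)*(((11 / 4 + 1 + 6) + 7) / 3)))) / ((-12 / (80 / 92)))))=4515427633316585312691 / 23207417794880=194568291.62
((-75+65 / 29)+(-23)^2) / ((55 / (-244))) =-3228364 / 1595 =-2024.05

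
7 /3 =2.33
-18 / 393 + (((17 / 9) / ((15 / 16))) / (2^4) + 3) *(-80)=-884674 / 3537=-250.12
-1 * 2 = -2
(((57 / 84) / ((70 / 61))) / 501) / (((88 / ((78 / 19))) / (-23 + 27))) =793 / 3600520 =0.00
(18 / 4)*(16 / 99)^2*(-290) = -37120 / 1089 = -34.09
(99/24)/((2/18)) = 297/8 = 37.12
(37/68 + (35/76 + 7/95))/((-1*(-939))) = 1161/1010990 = 0.00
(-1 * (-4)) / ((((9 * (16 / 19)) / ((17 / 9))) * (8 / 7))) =2261 / 2592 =0.87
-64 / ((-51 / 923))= 59072 / 51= 1158.27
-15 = -15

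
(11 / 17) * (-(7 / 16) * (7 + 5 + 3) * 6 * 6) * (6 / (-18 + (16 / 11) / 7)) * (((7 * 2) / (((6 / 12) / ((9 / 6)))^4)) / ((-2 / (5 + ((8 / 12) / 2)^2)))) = -695880801 / 4658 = -149394.76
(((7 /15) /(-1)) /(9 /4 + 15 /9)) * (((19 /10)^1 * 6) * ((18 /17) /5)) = -28728 /99875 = -0.29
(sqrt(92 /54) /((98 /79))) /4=79 * sqrt(138) /3528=0.26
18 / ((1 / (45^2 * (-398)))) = -14507100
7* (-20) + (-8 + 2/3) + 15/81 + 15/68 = -269759/1836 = -146.93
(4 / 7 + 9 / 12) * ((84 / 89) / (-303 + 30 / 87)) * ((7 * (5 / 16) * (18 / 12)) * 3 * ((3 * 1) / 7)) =-434565 / 24996896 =-0.02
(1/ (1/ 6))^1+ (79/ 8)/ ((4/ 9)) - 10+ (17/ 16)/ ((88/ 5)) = 25737/ 1408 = 18.28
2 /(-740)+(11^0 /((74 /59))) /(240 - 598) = -653 /132460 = -0.00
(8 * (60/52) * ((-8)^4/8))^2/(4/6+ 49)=11324620800/25181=449728.80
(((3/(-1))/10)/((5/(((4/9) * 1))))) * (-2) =4/75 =0.05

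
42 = 42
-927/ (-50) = 927/ 50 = 18.54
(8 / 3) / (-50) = -4 / 75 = -0.05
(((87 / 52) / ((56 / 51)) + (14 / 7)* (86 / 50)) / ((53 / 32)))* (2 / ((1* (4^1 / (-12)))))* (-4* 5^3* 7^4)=14873454120 / 689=21587016.14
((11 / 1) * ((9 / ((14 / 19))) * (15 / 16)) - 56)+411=107735 / 224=480.96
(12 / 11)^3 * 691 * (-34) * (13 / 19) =-527769216 / 25289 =-20869.52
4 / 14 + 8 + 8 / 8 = 65 / 7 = 9.29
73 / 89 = 0.82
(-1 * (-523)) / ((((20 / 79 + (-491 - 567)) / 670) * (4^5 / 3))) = -0.97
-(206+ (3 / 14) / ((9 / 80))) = -4366 / 21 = -207.90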